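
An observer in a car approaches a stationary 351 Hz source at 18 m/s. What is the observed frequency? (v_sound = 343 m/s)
f_obs = f·(v + v_o)/v = 369.4 Hz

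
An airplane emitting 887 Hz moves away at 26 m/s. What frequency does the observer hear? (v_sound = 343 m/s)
f_obs = f·v/(v + v_s) = 824.5 Hz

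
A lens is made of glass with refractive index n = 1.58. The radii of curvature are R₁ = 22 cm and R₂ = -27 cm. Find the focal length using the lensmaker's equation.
1/f = (n − 1)(1/R₁ − 1/R₂) → f = 20.9 cm (converging lens)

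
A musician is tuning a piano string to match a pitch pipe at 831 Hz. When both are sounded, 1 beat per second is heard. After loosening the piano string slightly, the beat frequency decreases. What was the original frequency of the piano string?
832 Hz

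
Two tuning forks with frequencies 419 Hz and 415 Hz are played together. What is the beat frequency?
4 Hz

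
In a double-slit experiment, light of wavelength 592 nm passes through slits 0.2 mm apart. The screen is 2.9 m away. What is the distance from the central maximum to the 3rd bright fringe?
y = mλL/d = 25.75 mm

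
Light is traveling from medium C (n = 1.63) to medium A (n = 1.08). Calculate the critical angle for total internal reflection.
θc = arcsin(n₂/n₁) = 41.5°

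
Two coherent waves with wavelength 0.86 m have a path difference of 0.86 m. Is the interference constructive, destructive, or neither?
constructive — path difference = 1λ, a whole number of wavelengths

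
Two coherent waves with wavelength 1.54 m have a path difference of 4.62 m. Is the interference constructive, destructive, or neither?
constructive — path difference = 3λ, a whole number of wavelengths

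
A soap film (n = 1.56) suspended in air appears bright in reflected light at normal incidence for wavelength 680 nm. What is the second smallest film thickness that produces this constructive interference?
2nt = (m − ½)λ with m = 2 → t = (m − ½)λ/(2n) = 326.9 nm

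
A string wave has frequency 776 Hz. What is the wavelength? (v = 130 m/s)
λ = v/f = 0.1675 m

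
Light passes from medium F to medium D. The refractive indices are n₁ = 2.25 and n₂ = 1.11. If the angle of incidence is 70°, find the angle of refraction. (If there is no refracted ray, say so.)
sin θ₂ = (n₁/n₂)·sin θ₁ = 1.905 > 1, so there is no refracted ray — the light undergoes total internal reflection.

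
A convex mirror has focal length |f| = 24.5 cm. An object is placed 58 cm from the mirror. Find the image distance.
f = −24.5 cm (convex); 1/di = 1/f − 1/do → di = -17.22 cm (virtual image, behind mirror)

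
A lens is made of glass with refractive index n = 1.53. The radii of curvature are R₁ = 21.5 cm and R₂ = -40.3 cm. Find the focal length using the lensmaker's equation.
1/f = (n − 1)(1/R₁ − 1/R₂) → f = 26.45 cm (converging lens)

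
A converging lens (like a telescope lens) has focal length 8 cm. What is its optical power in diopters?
P = 1/f = 12.5 D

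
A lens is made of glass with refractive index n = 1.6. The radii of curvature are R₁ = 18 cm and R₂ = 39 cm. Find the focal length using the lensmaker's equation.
1/f = (n − 1)(1/R₁ − 1/R₂) → f = 55.71 cm (converging lens)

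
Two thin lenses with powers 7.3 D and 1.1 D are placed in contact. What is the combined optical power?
P_total = P₁ + P₂ = 8.4 D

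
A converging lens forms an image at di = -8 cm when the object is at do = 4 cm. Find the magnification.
M = −di/do = 2 (upright image)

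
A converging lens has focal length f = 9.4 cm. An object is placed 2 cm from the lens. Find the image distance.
1/di = 1/f − 1/do → di = -2.541 cm (virtual image)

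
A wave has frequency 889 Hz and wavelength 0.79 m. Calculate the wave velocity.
v = fλ = 702.3 m/s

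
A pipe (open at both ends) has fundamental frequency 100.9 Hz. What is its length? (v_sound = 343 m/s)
L = v/(2f₁) = 1.7 m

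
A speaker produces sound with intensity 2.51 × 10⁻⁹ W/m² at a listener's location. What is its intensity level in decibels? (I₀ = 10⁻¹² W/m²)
β = 10·log₁₀(I/I₀) = 34 dB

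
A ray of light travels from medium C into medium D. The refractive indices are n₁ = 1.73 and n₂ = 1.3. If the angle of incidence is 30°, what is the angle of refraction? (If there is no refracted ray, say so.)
sin θ₂ = (n₁/n₂)·sin θ₁ = 0.6654 → θ₂ = 41.71°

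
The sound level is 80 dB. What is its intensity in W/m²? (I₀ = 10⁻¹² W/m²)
I = I₀·10^(β/10) = 1.00 × 10⁻⁴ W/m²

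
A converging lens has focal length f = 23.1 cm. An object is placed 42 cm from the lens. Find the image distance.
1/di = 1/f − 1/do → di = 51.33 cm (real image)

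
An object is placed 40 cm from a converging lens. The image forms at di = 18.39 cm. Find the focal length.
1/f = 1/do + 1/di → f = 12.6 cm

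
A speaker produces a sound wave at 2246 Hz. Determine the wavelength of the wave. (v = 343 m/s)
λ = v/f = 0.1527 m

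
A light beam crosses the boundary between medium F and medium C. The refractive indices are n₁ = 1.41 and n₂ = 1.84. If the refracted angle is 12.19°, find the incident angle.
sin θ₁ = (n₂/n₁)·sin θ₂ → θ₁ = 15.99°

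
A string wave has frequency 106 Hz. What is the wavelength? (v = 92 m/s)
λ = v/f = 0.8679 m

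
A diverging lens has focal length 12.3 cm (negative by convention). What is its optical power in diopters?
P = 1/f = -8.13 D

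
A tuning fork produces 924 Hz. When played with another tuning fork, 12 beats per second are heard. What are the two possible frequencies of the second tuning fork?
f₂ = 924 ± 12 Hz → 936 Hz or 912 Hz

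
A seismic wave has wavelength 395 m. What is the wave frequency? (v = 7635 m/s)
f = v/λ = 19.33 Hz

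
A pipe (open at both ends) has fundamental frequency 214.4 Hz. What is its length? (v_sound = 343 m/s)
L = v/(2f₁) = 0.7999 m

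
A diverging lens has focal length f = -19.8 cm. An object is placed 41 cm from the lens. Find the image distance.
1/di = 1/f − 1/do → di = -13.35 cm (virtual image)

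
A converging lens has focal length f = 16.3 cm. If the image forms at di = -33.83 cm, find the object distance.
1/do = 1/f − 1/di → do = 11 cm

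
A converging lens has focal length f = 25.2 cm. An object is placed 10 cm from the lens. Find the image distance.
1/di = 1/f − 1/do → di = -16.58 cm (virtual image)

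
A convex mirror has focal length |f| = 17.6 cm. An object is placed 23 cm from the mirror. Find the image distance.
f = −17.6 cm (convex); 1/di = 1/f − 1/do → di = -9.97 cm (virtual image, behind mirror)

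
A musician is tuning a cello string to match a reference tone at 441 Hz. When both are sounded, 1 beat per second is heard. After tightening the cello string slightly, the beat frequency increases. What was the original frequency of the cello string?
442 Hz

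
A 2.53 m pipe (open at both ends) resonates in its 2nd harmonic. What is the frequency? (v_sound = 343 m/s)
fₙ = nv/(2L) = 135.6 Hz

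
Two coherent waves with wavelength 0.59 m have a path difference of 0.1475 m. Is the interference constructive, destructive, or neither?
neither (partial) — path difference = 0.25λ, neither a whole number of wavelengths nor an odd multiple of λ/2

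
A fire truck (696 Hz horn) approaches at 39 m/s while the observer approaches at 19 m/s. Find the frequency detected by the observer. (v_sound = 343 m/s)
f_obs = f·(v + v_o)/(v − v_s) = 828.8 Hz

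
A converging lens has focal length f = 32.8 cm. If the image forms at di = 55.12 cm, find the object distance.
1/do = 1/f − 1/di → do = 81 cm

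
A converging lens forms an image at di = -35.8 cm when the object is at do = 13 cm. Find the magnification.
M = −di/do = 2.754 (upright image)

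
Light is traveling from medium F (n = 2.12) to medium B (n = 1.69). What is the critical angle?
θc = arcsin(n₂/n₁) = 52.86°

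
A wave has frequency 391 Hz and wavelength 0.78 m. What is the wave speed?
v = fλ = 305 m/s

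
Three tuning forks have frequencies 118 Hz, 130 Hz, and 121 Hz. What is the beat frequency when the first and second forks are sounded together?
12 Hz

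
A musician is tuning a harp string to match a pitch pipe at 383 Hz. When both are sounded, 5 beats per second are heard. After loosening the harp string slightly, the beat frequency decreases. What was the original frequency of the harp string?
388 Hz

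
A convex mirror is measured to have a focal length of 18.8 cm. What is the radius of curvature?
R = 2|f| = 37.6 cm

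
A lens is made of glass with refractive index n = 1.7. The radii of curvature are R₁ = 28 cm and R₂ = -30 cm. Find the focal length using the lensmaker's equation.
1/f = (n − 1)(1/R₁ − 1/R₂) → f = 20.69 cm (converging lens)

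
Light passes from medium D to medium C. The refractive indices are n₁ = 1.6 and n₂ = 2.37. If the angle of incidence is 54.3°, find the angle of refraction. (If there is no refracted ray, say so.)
sin θ₂ = (n₁/n₂)·sin θ₁ = 0.5482 → θ₂ = 33.25°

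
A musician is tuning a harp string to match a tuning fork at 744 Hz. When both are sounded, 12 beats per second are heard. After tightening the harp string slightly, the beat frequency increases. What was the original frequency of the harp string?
756 Hz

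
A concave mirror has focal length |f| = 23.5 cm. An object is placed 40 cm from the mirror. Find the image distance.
f = +23.5 cm (concave); 1/di = 1/f − 1/do → di = 56.97 cm (real image, in front of mirror)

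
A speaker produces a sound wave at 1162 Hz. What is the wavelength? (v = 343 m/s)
λ = v/f = 0.2952 m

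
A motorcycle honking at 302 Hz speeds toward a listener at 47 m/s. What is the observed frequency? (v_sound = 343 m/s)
f_obs = f·v/(v − v_s) = 350 Hz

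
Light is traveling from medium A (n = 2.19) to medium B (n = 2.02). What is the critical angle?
θc = arcsin(n₂/n₁) = 67.28°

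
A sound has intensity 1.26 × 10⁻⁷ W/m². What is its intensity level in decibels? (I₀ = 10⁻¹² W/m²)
β = 10·log₁₀(I/I₀) = 51 dB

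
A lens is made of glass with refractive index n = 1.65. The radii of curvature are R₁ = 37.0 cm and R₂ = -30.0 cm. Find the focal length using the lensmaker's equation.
1/f = (n − 1)(1/R₁ − 1/R₂) → f = 25.49 cm (converging lens)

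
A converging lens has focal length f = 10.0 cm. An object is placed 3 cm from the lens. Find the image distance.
1/di = 1/f − 1/do → di = -4.286 cm (virtual image)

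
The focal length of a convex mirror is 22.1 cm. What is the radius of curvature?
R = 2|f| = 44.2 cm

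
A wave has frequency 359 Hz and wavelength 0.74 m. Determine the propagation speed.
v = fλ = 265.7 m/s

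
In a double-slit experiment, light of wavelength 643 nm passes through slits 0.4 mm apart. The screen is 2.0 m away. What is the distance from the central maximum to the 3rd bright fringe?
y = mλL/d = 9.645 mm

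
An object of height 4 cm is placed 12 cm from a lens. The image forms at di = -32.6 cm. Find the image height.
hi = (-di/do) × ho = 10.87 cm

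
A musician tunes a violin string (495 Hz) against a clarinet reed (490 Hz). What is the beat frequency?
5 Hz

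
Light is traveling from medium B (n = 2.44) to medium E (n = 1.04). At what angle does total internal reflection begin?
θc = arcsin(n₂/n₁) = 25.23°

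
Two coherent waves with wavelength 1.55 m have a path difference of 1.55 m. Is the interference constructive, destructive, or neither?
constructive — path difference = 1λ, a whole number of wavelengths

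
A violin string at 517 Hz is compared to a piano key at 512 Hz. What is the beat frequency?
5 Hz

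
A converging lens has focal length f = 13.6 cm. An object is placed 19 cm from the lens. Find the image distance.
1/di = 1/f − 1/do → di = 47.85 cm (real image)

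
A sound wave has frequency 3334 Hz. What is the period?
T = 1/f = 2.999 × 10⁻⁴ s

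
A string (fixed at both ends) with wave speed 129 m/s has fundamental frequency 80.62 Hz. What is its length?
L = v/(2f₁) = 0.8 m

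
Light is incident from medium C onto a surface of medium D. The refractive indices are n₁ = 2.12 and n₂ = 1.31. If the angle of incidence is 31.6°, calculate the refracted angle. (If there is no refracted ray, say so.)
sin θ₂ = (n₁/n₂)·sin θ₁ = 0.848 → θ₂ = 57.99°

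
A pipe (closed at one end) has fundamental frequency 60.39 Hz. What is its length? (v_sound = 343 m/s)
L = v/(4f₁) = 1.42 m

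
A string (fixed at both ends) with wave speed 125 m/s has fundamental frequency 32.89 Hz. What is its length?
L = v/(2f₁) = 1.9 m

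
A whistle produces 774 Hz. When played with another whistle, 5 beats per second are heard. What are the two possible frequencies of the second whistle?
f₂ = 774 ± 5 Hz → 779 Hz or 769 Hz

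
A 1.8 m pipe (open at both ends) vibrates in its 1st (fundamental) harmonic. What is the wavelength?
λₙ = 2L/n = 3.6 m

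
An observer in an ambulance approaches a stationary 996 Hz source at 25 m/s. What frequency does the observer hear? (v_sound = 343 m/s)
f_obs = f·(v + v_o)/v = 1069 Hz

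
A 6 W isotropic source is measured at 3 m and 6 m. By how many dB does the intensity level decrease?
Δβ = 20·log₁₀(r₂/r₁) = 6.021 dB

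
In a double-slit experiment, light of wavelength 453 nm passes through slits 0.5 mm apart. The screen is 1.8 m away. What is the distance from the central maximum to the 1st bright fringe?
y = mλL/d = 1.631 mm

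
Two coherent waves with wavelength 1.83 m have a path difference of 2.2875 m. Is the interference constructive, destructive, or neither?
neither (partial) — path difference = 1.25λ, neither a whole number of wavelengths nor an odd multiple of λ/2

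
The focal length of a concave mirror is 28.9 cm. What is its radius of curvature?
R = 2|f| = 57.8 cm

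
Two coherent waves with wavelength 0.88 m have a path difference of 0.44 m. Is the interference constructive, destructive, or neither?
destructive — path difference = 0.5λ, an odd multiple of λ/2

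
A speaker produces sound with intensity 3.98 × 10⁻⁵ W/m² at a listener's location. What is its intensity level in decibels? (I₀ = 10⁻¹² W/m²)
β = 10·log₁₀(I/I₀) = 76 dB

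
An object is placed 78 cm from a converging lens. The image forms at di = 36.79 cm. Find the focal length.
1/f = 1/do + 1/di → f = 25 cm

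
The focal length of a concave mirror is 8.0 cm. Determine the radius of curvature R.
R = 2|f| = 16 cm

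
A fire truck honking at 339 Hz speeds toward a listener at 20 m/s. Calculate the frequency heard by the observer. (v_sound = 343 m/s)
f_obs = f·v/(v − v_s) = 360 Hz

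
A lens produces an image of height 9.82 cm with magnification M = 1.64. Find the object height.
ho = |hi|/|M| = 5.988 cm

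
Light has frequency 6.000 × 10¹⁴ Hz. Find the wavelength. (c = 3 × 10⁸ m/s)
λ = c/f = 500 nm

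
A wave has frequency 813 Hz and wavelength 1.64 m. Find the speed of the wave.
v = fλ = 1333 m/s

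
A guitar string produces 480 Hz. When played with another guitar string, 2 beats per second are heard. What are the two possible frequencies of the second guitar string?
f₂ = 480 ± 2 Hz → 482 Hz or 478 Hz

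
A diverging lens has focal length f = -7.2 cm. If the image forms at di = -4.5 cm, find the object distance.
1/do = 1/f − 1/di → do = 12 cm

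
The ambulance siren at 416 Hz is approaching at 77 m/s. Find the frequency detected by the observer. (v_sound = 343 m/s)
f_obs = f·v/(v − v_s) = 536.4 Hz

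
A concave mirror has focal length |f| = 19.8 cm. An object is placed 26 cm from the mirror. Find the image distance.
f = +19.8 cm (concave); 1/di = 1/f − 1/do → di = 83.03 cm (real image, in front of mirror)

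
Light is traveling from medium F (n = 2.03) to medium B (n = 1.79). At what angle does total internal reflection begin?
θc = arcsin(n₂/n₁) = 61.86°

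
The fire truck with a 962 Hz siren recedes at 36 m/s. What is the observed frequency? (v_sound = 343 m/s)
f_obs = f·v/(v + v_s) = 870.6 Hz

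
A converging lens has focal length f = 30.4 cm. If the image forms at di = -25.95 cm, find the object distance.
1/do = 1/f − 1/di → do = 14 cm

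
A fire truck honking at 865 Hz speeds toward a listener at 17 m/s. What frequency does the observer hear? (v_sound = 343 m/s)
f_obs = f·v/(v − v_s) = 910.1 Hz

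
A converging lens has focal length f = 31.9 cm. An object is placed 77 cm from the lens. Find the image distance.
1/di = 1/f − 1/do → di = 54.46 cm (real image)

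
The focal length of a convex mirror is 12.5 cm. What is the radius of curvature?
R = 2|f| = 25 cm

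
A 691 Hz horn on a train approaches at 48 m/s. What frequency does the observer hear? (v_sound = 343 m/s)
f_obs = f·v/(v − v_s) = 803.4 Hz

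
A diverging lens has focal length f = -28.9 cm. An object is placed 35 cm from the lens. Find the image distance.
1/di = 1/f − 1/do → di = -15.83 cm (virtual image)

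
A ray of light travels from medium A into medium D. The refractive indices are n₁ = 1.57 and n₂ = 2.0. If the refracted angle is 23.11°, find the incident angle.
sin θ₁ = (n₂/n₁)·sin θ₂ → θ₁ = 30°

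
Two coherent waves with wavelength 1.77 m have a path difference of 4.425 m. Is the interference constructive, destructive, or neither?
destructive — path difference = 2.5λ, an odd multiple of λ/2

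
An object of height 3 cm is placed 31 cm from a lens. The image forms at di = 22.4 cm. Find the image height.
hi = (-di/do) × ho = -2.168 cm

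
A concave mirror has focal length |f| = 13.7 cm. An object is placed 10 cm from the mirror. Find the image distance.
f = +13.7 cm (concave); 1/di = 1/f − 1/do → di = -37.03 cm (virtual image, behind mirror)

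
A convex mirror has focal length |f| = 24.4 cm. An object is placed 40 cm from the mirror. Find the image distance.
f = −24.4 cm (convex); 1/di = 1/f − 1/do → di = -15.16 cm (virtual image, behind mirror)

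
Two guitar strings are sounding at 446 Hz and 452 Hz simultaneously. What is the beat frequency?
6 Hz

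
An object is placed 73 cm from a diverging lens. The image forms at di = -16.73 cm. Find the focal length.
1/f = 1/do + 1/di → f = -21.7 cm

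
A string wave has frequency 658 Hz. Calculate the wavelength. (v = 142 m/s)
λ = v/f = 0.2158 m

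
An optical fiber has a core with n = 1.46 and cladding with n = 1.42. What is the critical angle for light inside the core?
θc = arcsin(n_cladding/n_core) = 76.56°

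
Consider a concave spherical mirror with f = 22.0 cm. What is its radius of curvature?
R = 2|f| = 44 cm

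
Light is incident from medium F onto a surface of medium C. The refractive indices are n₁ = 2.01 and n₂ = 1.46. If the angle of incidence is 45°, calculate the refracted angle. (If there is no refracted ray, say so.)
sin θ₂ = (n₁/n₂)·sin θ₁ = 0.9735 → θ₂ = 76.78°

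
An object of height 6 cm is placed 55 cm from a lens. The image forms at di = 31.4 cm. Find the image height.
hi = (-di/do) × ho = -3.425 cm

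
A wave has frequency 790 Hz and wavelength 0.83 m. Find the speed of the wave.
v = fλ = 655.7 m/s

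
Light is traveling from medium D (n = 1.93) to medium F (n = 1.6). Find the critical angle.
θc = arcsin(n₂/n₁) = 56°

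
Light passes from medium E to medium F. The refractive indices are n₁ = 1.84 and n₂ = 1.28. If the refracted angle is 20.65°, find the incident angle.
sin θ₁ = (n₂/n₁)·sin θ₂ → θ₁ = 14.2°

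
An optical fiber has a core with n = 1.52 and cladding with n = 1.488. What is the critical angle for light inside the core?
θc = arcsin(n_cladding/n_core) = 78.22°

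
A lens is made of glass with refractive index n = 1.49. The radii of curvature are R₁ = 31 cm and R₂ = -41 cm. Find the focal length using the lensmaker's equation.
1/f = (n − 1)(1/R₁ − 1/R₂) → f = 36.03 cm (converging lens)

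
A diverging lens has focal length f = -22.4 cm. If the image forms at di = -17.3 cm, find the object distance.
1/do = 1/f − 1/di → do = 75.98 cm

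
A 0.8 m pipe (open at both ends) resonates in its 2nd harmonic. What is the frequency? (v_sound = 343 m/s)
fₙ = nv/(2L) = 428.8 Hz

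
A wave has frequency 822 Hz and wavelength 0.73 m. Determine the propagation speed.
v = fλ = 600.1 m/s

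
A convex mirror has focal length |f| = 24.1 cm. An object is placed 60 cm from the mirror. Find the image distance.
f = −24.1 cm (convex); 1/di = 1/f − 1/do → di = -17.19 cm (virtual image, behind mirror)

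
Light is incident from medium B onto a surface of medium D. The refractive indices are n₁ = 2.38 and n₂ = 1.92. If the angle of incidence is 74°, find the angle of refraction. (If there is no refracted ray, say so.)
sin θ₂ = (n₁/n₂)·sin θ₁ = 1.192 > 1, so there is no refracted ray — the light undergoes total internal reflection.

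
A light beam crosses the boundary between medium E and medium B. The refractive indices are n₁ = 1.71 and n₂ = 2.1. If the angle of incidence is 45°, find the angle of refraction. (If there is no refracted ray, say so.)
sin θ₂ = (n₁/n₂)·sin θ₁ = 0.5758 → θ₂ = 35.15°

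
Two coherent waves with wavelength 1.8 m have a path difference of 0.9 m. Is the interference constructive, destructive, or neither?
destructive — path difference = 0.5λ, an odd multiple of λ/2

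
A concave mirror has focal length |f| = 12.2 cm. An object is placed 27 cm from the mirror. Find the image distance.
f = +12.2 cm (concave); 1/di = 1/f − 1/do → di = 22.26 cm (real image, in front of mirror)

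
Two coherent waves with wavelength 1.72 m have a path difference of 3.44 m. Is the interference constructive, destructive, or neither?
constructive — path difference = 2λ, a whole number of wavelengths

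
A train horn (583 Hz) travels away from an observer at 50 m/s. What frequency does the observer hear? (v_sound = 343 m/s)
f_obs = f·v/(v + v_s) = 508.8 Hz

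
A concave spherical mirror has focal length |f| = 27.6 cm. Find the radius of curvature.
R = 2|f| = 55.2 cm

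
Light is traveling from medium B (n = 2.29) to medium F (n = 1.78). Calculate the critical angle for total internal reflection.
θc = arcsin(n₂/n₁) = 51.01°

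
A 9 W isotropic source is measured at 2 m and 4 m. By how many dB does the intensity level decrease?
Δβ = 20·log₁₀(r₂/r₁) = 6.021 dB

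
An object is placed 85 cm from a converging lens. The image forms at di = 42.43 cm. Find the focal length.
1/f = 1/do + 1/di → f = 28.3 cm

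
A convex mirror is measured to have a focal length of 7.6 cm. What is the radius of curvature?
R = 2|f| = 15.2 cm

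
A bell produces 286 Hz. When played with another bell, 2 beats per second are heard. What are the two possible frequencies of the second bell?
f₂ = 286 ± 2 Hz → 288 Hz or 284 Hz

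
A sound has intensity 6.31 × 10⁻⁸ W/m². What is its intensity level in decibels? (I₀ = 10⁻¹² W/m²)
β = 10·log₁₀(I/I₀) = 48 dB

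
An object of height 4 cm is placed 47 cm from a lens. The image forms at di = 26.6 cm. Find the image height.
hi = (-di/do) × ho = -2.264 cm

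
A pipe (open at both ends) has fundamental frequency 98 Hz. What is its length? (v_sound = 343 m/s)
L = v/(2f₁) = 1.75 m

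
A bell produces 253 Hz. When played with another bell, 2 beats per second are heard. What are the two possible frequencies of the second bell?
f₂ = 253 ± 2 Hz → 255 Hz or 251 Hz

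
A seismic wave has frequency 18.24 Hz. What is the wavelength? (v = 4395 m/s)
λ = v/f = 241 m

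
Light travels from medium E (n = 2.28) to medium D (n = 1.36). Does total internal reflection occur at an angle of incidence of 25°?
θc = arcsin(n₂/n₁) = 36.62°; 25° < θc, so no — the ray refracts.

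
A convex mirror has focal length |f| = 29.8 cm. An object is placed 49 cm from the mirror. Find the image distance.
f = −29.8 cm (convex); 1/di = 1/f − 1/do → di = -18.53 cm (virtual image, behind mirror)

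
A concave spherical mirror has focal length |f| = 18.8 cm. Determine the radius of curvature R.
R = 2|f| = 37.6 cm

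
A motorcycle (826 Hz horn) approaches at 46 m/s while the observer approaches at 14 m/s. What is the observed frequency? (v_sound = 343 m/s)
f_obs = f·(v + v_o)/(v − v_s) = 992.9 Hz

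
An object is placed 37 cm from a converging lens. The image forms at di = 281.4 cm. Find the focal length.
1/f = 1/do + 1/di → f = 32.7 cm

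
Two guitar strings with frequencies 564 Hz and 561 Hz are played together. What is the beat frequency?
3 Hz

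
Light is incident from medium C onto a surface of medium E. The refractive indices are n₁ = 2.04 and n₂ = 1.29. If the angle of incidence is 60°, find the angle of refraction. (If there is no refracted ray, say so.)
sin θ₂ = (n₁/n₂)·sin θ₁ = 1.37 > 1, so there is no refracted ray — the light undergoes total internal reflection.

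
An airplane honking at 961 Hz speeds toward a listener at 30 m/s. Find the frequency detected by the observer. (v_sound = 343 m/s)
f_obs = f·v/(v − v_s) = 1053 Hz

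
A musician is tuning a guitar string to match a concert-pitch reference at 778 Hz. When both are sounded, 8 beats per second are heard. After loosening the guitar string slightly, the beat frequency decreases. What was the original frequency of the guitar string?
786 Hz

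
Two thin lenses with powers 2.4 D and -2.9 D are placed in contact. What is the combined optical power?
P_total = P₁ + P₂ = -0.5 D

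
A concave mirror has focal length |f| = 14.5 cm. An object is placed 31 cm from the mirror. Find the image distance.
f = +14.5 cm (concave); 1/di = 1/f − 1/do → di = 27.24 cm (real image, in front of mirror)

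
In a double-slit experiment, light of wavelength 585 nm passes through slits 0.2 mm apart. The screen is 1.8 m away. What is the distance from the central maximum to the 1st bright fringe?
y = mλL/d = 5.265 mm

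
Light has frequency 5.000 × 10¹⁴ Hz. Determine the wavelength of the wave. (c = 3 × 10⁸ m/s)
λ = c/f = 600 nm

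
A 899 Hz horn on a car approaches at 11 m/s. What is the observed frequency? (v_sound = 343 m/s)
f_obs = f·v/(v − v_s) = 928.8 Hz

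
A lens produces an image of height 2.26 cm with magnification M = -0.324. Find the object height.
ho = |hi|/|M| = 6.975 cm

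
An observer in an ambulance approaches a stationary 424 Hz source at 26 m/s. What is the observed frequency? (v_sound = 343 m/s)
f_obs = f·(v + v_o)/v = 456.1 Hz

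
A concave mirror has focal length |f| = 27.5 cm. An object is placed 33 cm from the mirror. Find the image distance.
f = +27.5 cm (concave); 1/di = 1/f − 1/do → di = 165 cm (real image, in front of mirror)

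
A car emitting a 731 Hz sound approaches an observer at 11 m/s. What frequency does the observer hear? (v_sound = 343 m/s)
f_obs = f·v/(v − v_s) = 755.2 Hz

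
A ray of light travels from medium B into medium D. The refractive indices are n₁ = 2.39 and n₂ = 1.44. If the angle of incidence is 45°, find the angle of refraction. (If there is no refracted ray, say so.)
sin θ₂ = (n₁/n₂)·sin θ₁ = 1.174 > 1, so there is no refracted ray — the light undergoes total internal reflection.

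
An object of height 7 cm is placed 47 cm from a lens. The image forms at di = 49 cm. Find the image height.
hi = (-di/do) × ho = -7.298 cm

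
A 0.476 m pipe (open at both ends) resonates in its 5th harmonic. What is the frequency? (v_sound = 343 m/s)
fₙ = nv/(2L) = 1801 Hz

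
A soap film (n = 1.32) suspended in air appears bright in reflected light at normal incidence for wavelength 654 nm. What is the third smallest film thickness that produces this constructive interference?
2nt = (m − ½)λ with m = 3 → t = (m − ½)λ/(2n) = 619.3 nm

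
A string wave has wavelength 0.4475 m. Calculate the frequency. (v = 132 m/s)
f = v/λ = 295 Hz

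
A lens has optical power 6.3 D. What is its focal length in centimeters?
f = 1/P = 15.87 cm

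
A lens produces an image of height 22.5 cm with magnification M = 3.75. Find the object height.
ho = |hi|/|M| = 6 cm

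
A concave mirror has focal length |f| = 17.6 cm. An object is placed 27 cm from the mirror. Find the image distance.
f = +17.6 cm (concave); 1/di = 1/f − 1/do → di = 50.55 cm (real image, in front of mirror)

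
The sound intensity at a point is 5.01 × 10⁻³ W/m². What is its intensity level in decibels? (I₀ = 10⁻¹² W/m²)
β = 10·log₁₀(I/I₀) = 97 dB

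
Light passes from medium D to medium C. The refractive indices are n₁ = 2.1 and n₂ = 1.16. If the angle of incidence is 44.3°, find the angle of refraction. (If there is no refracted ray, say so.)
sin θ₂ = (n₁/n₂)·sin θ₁ = 1.264 > 1, so there is no refracted ray — the light undergoes total internal reflection.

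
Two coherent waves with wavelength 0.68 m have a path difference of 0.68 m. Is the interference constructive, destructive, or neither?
constructive — path difference = 1λ, a whole number of wavelengths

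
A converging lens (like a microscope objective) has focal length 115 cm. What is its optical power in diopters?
P = 1/f = 0.8696 D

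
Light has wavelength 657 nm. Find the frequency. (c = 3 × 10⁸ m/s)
f = c/λ = 4.566 × 10¹⁴ Hz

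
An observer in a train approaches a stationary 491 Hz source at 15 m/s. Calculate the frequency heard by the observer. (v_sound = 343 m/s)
f_obs = f·(v + v_o)/v = 512.5 Hz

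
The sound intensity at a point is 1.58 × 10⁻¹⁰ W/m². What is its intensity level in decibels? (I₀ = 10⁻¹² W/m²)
β = 10·log₁₀(I/I₀) = 21.99 dB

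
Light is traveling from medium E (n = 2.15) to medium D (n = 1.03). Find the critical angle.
θc = arcsin(n₂/n₁) = 28.62°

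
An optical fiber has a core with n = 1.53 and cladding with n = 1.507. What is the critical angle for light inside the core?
θc = arcsin(n_cladding/n_core) = 80.05°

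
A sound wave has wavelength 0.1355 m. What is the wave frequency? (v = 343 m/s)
f = v/λ = 2531 Hz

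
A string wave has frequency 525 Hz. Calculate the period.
T = 1/f = 0.001905 s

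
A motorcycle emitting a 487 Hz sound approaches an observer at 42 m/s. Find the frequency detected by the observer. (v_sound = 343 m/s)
f_obs = f·v/(v − v_s) = 555 Hz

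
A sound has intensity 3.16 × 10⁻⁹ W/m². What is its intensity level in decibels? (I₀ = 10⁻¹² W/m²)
β = 10·log₁₀(I/I₀) = 35 dB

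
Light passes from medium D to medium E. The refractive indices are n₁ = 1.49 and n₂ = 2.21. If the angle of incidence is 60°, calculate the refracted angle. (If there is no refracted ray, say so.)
sin θ₂ = (n₁/n₂)·sin θ₁ = 0.5839 → θ₂ = 35.72°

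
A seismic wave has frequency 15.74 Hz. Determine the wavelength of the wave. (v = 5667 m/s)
λ = v/f = 360 m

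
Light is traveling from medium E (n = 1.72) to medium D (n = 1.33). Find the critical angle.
θc = arcsin(n₂/n₁) = 50.65°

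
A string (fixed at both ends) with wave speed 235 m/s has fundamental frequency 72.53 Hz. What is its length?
L = v/(2f₁) = 1.62 m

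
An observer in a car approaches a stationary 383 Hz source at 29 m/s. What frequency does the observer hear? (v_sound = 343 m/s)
f_obs = f·(v + v_o)/v = 415.4 Hz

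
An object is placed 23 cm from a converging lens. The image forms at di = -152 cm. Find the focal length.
1/f = 1/do + 1/di → f = 27.1 cm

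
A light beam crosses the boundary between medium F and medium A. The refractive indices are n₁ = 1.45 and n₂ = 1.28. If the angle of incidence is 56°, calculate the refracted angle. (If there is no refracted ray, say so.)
sin θ₂ = (n₁/n₂)·sin θ₁ = 0.9391 → θ₂ = 69.91°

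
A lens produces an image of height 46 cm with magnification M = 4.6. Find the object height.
ho = |hi|/|M| = 10 cm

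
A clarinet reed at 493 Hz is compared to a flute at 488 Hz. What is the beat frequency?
5 Hz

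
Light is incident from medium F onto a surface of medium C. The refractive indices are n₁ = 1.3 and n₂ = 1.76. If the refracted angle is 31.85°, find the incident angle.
sin θ₁ = (n₂/n₁)·sin θ₂ → θ₁ = 45.6°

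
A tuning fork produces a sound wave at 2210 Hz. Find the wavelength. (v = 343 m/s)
λ = v/f = 0.1552 m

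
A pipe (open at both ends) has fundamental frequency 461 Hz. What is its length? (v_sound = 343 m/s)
L = v/(2f₁) = 0.372 m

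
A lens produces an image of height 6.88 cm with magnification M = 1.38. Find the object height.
ho = |hi|/|M| = 4.986 cm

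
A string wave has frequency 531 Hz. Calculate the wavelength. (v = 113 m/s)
λ = v/f = 0.2128 m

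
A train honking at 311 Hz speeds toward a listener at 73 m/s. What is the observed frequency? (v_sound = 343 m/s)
f_obs = f·v/(v − v_s) = 395.1 Hz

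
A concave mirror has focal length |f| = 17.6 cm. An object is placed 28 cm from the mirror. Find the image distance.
f = +17.6 cm (concave); 1/di = 1/f − 1/do → di = 47.38 cm (real image, in front of mirror)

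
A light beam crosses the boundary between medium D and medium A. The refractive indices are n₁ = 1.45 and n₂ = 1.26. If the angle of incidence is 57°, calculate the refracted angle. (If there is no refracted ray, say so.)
sin θ₂ = (n₁/n₂)·sin θ₁ = 0.9651 → θ₂ = 74.83°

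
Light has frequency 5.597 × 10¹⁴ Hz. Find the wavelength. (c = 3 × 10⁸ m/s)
λ = c/f = 536 nm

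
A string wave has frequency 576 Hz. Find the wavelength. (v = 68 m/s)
λ = v/f = 0.1181 m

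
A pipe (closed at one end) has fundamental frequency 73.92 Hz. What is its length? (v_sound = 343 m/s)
L = v/(4f₁) = 1.16 m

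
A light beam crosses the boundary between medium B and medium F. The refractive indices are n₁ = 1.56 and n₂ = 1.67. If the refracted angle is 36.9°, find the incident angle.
sin θ₁ = (n₂/n₁)·sin θ₂ → θ₁ = 40°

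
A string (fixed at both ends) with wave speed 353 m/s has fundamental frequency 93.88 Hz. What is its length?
L = v/(2f₁) = 1.88 m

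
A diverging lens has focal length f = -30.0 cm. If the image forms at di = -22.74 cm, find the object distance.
1/do = 1/f − 1/di → do = 93.97 cm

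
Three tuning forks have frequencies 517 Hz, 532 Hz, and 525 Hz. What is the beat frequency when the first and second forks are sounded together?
15 Hz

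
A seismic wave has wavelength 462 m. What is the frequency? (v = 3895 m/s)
f = v/λ = 8.431 Hz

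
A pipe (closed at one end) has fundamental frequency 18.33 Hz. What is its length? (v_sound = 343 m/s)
L = v/(4f₁) = 4.678 m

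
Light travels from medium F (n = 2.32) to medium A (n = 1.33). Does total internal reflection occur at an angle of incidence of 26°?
θc = arcsin(n₂/n₁) = 34.98°; 26° < θc, so no — the ray refracts.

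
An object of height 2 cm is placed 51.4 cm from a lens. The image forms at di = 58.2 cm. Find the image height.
hi = (-di/do) × ho = -2.265 cm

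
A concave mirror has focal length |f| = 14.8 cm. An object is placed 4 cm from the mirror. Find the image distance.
f = +14.8 cm (concave); 1/di = 1/f − 1/do → di = -5.481 cm (virtual image, behind mirror)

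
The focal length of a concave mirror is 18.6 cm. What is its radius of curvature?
R = 2|f| = 37.2 cm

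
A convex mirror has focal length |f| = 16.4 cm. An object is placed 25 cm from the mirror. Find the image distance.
f = −16.4 cm (convex); 1/di = 1/f − 1/do → di = -9.903 cm (virtual image, behind mirror)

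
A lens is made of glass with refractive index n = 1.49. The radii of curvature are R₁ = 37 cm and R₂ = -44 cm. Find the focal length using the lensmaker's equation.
1/f = (n − 1)(1/R₁ − 1/R₂) → f = 41.02 cm (converging lens)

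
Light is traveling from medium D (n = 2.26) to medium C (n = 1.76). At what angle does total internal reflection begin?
θc = arcsin(n₂/n₁) = 51.15°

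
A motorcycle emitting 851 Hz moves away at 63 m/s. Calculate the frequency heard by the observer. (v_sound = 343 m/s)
f_obs = f·v/(v + v_s) = 718.9 Hz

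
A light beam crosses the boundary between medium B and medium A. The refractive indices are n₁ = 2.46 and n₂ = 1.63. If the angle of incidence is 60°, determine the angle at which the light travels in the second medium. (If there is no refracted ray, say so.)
sin θ₂ = (n₁/n₂)·sin θ₁ = 1.307 > 1, so there is no refracted ray — the light undergoes total internal reflection.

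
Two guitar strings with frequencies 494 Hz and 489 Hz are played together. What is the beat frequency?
5 Hz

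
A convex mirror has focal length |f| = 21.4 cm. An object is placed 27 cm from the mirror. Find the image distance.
f = −21.4 cm (convex); 1/di = 1/f − 1/do → di = -11.94 cm (virtual image, behind mirror)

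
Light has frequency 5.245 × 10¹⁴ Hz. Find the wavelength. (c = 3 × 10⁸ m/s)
λ = c/f = 572 nm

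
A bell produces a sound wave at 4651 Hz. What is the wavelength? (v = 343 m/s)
λ = v/f = 0.07375 m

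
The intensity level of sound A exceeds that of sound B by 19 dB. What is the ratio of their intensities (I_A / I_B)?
I_A/I_B = 10^(Δβ/10) = 79.43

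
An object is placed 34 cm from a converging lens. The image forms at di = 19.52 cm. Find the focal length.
1/f = 1/do + 1/di → f = 12.4 cm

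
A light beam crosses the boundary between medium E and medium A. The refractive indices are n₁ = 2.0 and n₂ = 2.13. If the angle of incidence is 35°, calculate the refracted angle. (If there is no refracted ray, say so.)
sin θ₂ = (n₁/n₂)·sin θ₁ = 0.5386 → θ₂ = 32.59°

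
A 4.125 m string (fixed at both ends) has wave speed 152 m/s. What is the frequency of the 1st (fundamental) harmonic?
fₙ = nv/(2L) = 18.42 Hz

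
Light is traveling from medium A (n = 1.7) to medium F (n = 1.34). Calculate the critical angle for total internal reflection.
θc = arcsin(n₂/n₁) = 52.02°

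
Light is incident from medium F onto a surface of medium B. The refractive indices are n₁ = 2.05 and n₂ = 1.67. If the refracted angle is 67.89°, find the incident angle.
sin θ₁ = (n₂/n₁)·sin θ₂ → θ₁ = 49°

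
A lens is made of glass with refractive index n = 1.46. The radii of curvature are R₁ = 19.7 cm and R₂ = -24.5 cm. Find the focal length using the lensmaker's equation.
1/f = (n − 1)(1/R₁ − 1/R₂) → f = 23.74 cm (converging lens)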